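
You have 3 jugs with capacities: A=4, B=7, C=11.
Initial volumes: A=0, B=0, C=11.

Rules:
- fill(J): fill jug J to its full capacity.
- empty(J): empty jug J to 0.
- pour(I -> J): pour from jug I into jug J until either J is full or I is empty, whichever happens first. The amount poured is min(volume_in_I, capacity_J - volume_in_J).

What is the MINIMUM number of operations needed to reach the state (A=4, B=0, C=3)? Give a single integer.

BFS from (A=0, B=0, C=11). One shortest path:
  1. pour(C -> A) -> (A=4 B=0 C=7)
  2. empty(A) -> (A=0 B=0 C=7)
  3. pour(C -> A) -> (A=4 B=0 C=3)
Reached target in 3 moves.

Answer: 3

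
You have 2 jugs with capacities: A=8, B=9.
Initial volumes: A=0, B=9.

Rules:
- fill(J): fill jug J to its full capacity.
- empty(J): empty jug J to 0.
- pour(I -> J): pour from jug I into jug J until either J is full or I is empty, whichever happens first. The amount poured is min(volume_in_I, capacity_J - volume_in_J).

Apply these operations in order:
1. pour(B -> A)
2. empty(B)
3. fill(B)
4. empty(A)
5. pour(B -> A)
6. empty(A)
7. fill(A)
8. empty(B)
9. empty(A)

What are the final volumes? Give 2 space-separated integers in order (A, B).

Step 1: pour(B -> A) -> (A=8 B=1)
Step 2: empty(B) -> (A=8 B=0)
Step 3: fill(B) -> (A=8 B=9)
Step 4: empty(A) -> (A=0 B=9)
Step 5: pour(B -> A) -> (A=8 B=1)
Step 6: empty(A) -> (A=0 B=1)
Step 7: fill(A) -> (A=8 B=1)
Step 8: empty(B) -> (A=8 B=0)
Step 9: empty(A) -> (A=0 B=0)

Answer: 0 0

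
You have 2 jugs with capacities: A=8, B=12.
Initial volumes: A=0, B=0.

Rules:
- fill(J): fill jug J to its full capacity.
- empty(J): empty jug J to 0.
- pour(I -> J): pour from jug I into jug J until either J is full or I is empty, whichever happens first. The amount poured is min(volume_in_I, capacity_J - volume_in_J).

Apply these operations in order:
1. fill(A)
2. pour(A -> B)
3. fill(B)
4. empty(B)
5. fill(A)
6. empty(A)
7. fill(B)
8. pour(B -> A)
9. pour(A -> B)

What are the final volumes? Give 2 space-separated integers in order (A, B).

Answer: 0 12

Derivation:
Step 1: fill(A) -> (A=8 B=0)
Step 2: pour(A -> B) -> (A=0 B=8)
Step 3: fill(B) -> (A=0 B=12)
Step 4: empty(B) -> (A=0 B=0)
Step 5: fill(A) -> (A=8 B=0)
Step 6: empty(A) -> (A=0 B=0)
Step 7: fill(B) -> (A=0 B=12)
Step 8: pour(B -> A) -> (A=8 B=4)
Step 9: pour(A -> B) -> (A=0 B=12)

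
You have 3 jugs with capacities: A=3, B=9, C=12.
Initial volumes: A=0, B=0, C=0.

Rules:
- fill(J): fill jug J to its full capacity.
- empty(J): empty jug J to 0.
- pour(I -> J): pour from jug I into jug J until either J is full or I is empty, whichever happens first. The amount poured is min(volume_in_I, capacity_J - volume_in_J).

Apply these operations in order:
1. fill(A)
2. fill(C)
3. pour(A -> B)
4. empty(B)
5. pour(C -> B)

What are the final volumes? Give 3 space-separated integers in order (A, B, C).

Step 1: fill(A) -> (A=3 B=0 C=0)
Step 2: fill(C) -> (A=3 B=0 C=12)
Step 3: pour(A -> B) -> (A=0 B=3 C=12)
Step 4: empty(B) -> (A=0 B=0 C=12)
Step 5: pour(C -> B) -> (A=0 B=9 C=3)

Answer: 0 9 3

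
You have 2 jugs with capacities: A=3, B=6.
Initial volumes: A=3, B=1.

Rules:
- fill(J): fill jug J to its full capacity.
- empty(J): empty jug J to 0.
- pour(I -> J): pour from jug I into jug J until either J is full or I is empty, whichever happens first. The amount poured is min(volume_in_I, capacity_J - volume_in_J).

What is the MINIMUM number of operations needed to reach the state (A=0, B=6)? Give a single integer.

Answer: 2

Derivation:
BFS from (A=3, B=1). One shortest path:
  1. empty(A) -> (A=0 B=1)
  2. fill(B) -> (A=0 B=6)
Reached target in 2 moves.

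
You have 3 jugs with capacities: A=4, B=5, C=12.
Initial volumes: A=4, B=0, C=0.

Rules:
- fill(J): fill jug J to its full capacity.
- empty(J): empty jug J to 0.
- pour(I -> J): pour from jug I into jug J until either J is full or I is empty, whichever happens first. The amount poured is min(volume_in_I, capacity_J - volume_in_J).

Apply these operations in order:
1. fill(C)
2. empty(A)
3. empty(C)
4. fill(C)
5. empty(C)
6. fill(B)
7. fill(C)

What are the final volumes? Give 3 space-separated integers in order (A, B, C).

Step 1: fill(C) -> (A=4 B=0 C=12)
Step 2: empty(A) -> (A=0 B=0 C=12)
Step 3: empty(C) -> (A=0 B=0 C=0)
Step 4: fill(C) -> (A=0 B=0 C=12)
Step 5: empty(C) -> (A=0 B=0 C=0)
Step 6: fill(B) -> (A=0 B=5 C=0)
Step 7: fill(C) -> (A=0 B=5 C=12)

Answer: 0 5 12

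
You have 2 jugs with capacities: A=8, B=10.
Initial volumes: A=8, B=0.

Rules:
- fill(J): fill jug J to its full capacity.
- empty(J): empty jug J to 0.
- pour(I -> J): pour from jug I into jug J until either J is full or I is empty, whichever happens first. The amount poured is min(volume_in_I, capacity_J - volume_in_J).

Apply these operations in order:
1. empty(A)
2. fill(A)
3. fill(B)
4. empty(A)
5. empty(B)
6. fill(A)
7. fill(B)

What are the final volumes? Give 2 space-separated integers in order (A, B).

Answer: 8 10

Derivation:
Step 1: empty(A) -> (A=0 B=0)
Step 2: fill(A) -> (A=8 B=0)
Step 3: fill(B) -> (A=8 B=10)
Step 4: empty(A) -> (A=0 B=10)
Step 5: empty(B) -> (A=0 B=0)
Step 6: fill(A) -> (A=8 B=0)
Step 7: fill(B) -> (A=8 B=10)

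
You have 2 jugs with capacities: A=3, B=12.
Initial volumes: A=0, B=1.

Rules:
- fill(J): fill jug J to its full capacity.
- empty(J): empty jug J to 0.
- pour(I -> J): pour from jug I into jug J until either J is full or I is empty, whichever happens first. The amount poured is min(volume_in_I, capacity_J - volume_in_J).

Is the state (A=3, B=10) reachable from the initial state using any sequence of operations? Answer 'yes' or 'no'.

Answer: yes

Derivation:
BFS from (A=0, B=1):
  1. pour(B -> A) -> (A=1 B=0)
  2. fill(B) -> (A=1 B=12)
  3. pour(B -> A) -> (A=3 B=10)
Target reached → yes.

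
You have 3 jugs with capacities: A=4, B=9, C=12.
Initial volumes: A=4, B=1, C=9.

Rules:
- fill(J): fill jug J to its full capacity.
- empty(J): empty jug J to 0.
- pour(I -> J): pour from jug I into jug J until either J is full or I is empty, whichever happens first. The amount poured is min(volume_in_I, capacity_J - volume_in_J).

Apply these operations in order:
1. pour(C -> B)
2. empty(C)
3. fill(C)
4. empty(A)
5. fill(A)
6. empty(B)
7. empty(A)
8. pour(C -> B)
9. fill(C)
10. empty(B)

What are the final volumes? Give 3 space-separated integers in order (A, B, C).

Answer: 0 0 12

Derivation:
Step 1: pour(C -> B) -> (A=4 B=9 C=1)
Step 2: empty(C) -> (A=4 B=9 C=0)
Step 3: fill(C) -> (A=4 B=9 C=12)
Step 4: empty(A) -> (A=0 B=9 C=12)
Step 5: fill(A) -> (A=4 B=9 C=12)
Step 6: empty(B) -> (A=4 B=0 C=12)
Step 7: empty(A) -> (A=0 B=0 C=12)
Step 8: pour(C -> B) -> (A=0 B=9 C=3)
Step 9: fill(C) -> (A=0 B=9 C=12)
Step 10: empty(B) -> (A=0 B=0 C=12)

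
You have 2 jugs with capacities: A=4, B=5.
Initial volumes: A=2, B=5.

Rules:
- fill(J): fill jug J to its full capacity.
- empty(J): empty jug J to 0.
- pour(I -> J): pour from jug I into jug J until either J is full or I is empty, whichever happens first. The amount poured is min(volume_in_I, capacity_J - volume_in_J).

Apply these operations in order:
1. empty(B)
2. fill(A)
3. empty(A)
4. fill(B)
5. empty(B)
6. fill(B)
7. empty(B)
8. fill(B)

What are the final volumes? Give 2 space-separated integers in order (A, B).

Step 1: empty(B) -> (A=2 B=0)
Step 2: fill(A) -> (A=4 B=0)
Step 3: empty(A) -> (A=0 B=0)
Step 4: fill(B) -> (A=0 B=5)
Step 5: empty(B) -> (A=0 B=0)
Step 6: fill(B) -> (A=0 B=5)
Step 7: empty(B) -> (A=0 B=0)
Step 8: fill(B) -> (A=0 B=5)

Answer: 0 5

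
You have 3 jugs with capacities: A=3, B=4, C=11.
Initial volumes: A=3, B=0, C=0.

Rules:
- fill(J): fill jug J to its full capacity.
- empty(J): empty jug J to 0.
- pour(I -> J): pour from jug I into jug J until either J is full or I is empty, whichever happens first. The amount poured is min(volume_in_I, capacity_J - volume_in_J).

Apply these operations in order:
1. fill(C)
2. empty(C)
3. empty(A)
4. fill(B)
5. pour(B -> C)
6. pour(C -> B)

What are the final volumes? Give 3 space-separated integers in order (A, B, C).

Step 1: fill(C) -> (A=3 B=0 C=11)
Step 2: empty(C) -> (A=3 B=0 C=0)
Step 3: empty(A) -> (A=0 B=0 C=0)
Step 4: fill(B) -> (A=0 B=4 C=0)
Step 5: pour(B -> C) -> (A=0 B=0 C=4)
Step 6: pour(C -> B) -> (A=0 B=4 C=0)

Answer: 0 4 0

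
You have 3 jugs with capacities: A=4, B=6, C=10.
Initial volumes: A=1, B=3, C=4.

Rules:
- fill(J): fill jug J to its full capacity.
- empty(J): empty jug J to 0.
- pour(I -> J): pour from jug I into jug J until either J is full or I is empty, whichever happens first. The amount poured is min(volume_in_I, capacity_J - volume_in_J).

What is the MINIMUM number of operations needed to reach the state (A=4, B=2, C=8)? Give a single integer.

Answer: 4

Derivation:
BFS from (A=1, B=3, C=4). One shortest path:
  1. fill(A) -> (A=4 B=3 C=4)
  2. fill(B) -> (A=4 B=6 C=4)
  3. pour(A -> C) -> (A=0 B=6 C=8)
  4. pour(B -> A) -> (A=4 B=2 C=8)
Reached target in 4 moves.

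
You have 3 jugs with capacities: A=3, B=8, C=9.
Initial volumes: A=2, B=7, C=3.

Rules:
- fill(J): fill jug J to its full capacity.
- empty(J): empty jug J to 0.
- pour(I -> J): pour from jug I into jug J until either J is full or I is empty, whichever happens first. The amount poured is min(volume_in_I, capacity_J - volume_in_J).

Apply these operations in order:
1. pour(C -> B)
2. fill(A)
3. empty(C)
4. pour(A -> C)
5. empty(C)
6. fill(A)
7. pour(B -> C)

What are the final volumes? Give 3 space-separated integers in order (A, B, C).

Step 1: pour(C -> B) -> (A=2 B=8 C=2)
Step 2: fill(A) -> (A=3 B=8 C=2)
Step 3: empty(C) -> (A=3 B=8 C=0)
Step 4: pour(A -> C) -> (A=0 B=8 C=3)
Step 5: empty(C) -> (A=0 B=8 C=0)
Step 6: fill(A) -> (A=3 B=8 C=0)
Step 7: pour(B -> C) -> (A=3 B=0 C=8)

Answer: 3 0 8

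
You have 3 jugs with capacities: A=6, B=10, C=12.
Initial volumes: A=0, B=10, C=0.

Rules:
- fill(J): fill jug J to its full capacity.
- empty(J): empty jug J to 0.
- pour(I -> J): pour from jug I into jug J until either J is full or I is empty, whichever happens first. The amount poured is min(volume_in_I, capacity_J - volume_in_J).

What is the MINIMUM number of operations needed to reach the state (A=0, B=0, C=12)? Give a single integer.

BFS from (A=0, B=10, C=0). One shortest path:
  1. empty(B) -> (A=0 B=0 C=0)
  2. fill(C) -> (A=0 B=0 C=12)
Reached target in 2 moves.

Answer: 2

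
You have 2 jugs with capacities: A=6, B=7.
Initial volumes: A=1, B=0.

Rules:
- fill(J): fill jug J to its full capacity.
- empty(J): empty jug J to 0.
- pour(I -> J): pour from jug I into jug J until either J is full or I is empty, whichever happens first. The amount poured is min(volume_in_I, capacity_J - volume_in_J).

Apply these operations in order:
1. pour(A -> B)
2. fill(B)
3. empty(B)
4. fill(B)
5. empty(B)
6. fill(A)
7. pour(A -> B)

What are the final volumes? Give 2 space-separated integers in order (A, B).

Step 1: pour(A -> B) -> (A=0 B=1)
Step 2: fill(B) -> (A=0 B=7)
Step 3: empty(B) -> (A=0 B=0)
Step 4: fill(B) -> (A=0 B=7)
Step 5: empty(B) -> (A=0 B=0)
Step 6: fill(A) -> (A=6 B=0)
Step 7: pour(A -> B) -> (A=0 B=6)

Answer: 0 6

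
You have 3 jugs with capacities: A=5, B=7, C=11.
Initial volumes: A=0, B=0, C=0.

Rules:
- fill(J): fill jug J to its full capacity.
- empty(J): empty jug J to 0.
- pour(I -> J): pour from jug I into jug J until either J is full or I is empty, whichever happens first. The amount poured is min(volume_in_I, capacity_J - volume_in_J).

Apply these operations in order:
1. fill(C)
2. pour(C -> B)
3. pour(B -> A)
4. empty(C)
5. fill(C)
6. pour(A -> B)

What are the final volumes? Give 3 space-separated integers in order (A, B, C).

Step 1: fill(C) -> (A=0 B=0 C=11)
Step 2: pour(C -> B) -> (A=0 B=7 C=4)
Step 3: pour(B -> A) -> (A=5 B=2 C=4)
Step 4: empty(C) -> (A=5 B=2 C=0)
Step 5: fill(C) -> (A=5 B=2 C=11)
Step 6: pour(A -> B) -> (A=0 B=7 C=11)

Answer: 0 7 11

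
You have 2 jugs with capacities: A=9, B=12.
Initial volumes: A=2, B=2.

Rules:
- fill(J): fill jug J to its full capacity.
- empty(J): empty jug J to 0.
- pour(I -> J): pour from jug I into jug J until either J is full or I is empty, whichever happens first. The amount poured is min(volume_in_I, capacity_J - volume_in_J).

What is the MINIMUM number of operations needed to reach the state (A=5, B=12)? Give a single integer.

BFS from (A=2, B=2). One shortest path:
  1. fill(B) -> (A=2 B=12)
  2. pour(B -> A) -> (A=9 B=5)
  3. empty(A) -> (A=0 B=5)
  4. pour(B -> A) -> (A=5 B=0)
  5. fill(B) -> (A=5 B=12)
Reached target in 5 moves.

Answer: 5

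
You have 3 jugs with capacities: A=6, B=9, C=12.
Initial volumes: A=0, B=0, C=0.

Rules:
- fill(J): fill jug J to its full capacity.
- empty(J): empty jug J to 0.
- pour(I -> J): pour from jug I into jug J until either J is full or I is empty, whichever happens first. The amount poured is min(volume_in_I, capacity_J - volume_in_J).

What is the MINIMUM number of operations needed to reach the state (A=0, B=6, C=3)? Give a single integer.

Answer: 4

Derivation:
BFS from (A=0, B=0, C=0). One shortest path:
  1. fill(B) -> (A=0 B=9 C=0)
  2. pour(B -> A) -> (A=6 B=3 C=0)
  3. pour(B -> C) -> (A=6 B=0 C=3)
  4. pour(A -> B) -> (A=0 B=6 C=3)
Reached target in 4 moves.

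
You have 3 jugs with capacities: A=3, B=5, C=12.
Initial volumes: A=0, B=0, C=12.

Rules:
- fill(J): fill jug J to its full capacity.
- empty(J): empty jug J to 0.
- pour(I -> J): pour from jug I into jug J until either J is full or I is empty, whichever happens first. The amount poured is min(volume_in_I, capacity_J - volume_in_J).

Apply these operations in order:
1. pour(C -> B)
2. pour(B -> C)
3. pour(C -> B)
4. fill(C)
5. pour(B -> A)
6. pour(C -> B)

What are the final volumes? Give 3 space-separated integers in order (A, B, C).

Answer: 3 5 9

Derivation:
Step 1: pour(C -> B) -> (A=0 B=5 C=7)
Step 2: pour(B -> C) -> (A=0 B=0 C=12)
Step 3: pour(C -> B) -> (A=0 B=5 C=7)
Step 4: fill(C) -> (A=0 B=5 C=12)
Step 5: pour(B -> A) -> (A=3 B=2 C=12)
Step 6: pour(C -> B) -> (A=3 B=5 C=9)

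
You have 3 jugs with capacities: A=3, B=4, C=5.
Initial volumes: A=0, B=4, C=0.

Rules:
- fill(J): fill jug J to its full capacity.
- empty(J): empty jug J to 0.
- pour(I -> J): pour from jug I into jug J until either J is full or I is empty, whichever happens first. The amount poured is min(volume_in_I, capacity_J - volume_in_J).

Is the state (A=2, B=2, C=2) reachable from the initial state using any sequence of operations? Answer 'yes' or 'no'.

BFS explored all 96 reachable states.
Reachable set includes: (0,0,0), (0,0,1), (0,0,2), (0,0,3), (0,0,4), (0,0,5), (0,1,0), (0,1,1), (0,1,2), (0,1,3), (0,1,4), (0,1,5) ...
Target (A=2, B=2, C=2) not in reachable set → no.

Answer: no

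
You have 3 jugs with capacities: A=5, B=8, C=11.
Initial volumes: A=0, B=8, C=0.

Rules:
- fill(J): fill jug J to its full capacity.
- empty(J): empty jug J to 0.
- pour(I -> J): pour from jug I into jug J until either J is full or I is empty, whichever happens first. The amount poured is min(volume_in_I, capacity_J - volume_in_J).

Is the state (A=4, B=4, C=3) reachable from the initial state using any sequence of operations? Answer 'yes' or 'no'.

Answer: no

Derivation:
BFS explored all 368 reachable states.
Reachable set includes: (0,0,0), (0,0,1), (0,0,2), (0,0,3), (0,0,4), (0,0,5), (0,0,6), (0,0,7), (0,0,8), (0,0,9), (0,0,10), (0,0,11) ...
Target (A=4, B=4, C=3) not in reachable set → no.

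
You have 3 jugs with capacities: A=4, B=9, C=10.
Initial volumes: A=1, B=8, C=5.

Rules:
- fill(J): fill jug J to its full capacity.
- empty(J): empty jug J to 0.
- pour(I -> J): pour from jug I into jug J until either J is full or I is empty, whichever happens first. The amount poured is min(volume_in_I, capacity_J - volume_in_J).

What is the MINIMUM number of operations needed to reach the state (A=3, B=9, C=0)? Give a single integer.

Answer: 3

Derivation:
BFS from (A=1, B=8, C=5). One shortest path:
  1. fill(A) -> (A=4 B=8 C=5)
  2. empty(C) -> (A=4 B=8 C=0)
  3. pour(A -> B) -> (A=3 B=9 C=0)
Reached target in 3 moves.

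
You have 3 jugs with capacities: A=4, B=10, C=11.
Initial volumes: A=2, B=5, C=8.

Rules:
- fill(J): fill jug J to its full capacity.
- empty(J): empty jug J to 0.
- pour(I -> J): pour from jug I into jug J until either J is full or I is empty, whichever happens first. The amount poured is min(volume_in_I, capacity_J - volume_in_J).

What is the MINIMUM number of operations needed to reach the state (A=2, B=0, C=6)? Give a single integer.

Answer: 3

Derivation:
BFS from (A=2, B=5, C=8). One shortest path:
  1. fill(C) -> (A=2 B=5 C=11)
  2. pour(C -> B) -> (A=2 B=10 C=6)
  3. empty(B) -> (A=2 B=0 C=6)
Reached target in 3 moves.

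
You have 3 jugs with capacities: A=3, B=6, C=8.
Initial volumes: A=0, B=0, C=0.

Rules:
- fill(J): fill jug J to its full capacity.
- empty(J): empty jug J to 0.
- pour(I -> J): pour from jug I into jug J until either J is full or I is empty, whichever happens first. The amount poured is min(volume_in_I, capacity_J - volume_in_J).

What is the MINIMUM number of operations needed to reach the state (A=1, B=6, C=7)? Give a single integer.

Answer: 8

Derivation:
BFS from (A=0, B=0, C=0). One shortest path:
  1. fill(C) -> (A=0 B=0 C=8)
  2. pour(C -> B) -> (A=0 B=6 C=2)
  3. pour(C -> A) -> (A=2 B=6 C=0)
  4. pour(B -> C) -> (A=2 B=0 C=6)
  5. fill(B) -> (A=2 B=6 C=6)
  6. pour(B -> A) -> (A=3 B=5 C=6)
  7. pour(A -> C) -> (A=1 B=5 C=8)
  8. pour(C -> B) -> (A=1 B=6 C=7)
Reached target in 8 moves.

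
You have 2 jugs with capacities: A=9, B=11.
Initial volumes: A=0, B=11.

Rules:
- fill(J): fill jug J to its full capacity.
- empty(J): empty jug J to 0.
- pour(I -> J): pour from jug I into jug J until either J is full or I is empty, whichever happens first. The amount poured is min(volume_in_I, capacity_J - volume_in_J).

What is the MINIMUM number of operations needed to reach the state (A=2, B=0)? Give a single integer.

BFS from (A=0, B=11). One shortest path:
  1. pour(B -> A) -> (A=9 B=2)
  2. empty(A) -> (A=0 B=2)
  3. pour(B -> A) -> (A=2 B=0)
Reached target in 3 moves.

Answer: 3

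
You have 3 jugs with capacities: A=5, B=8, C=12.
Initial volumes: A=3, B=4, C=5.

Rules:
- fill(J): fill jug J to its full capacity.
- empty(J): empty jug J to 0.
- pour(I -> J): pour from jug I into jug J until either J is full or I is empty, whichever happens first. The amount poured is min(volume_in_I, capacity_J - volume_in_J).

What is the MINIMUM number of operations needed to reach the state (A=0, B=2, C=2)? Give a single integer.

Answer: 6

Derivation:
BFS from (A=3, B=4, C=5). One shortest path:
  1. pour(B -> A) -> (A=5 B=2 C=5)
  2. pour(A -> C) -> (A=0 B=2 C=10)
  3. pour(B -> A) -> (A=2 B=0 C=10)
  4. pour(C -> B) -> (A=2 B=8 C=2)
  5. empty(B) -> (A=2 B=0 C=2)
  6. pour(A -> B) -> (A=0 B=2 C=2)
Reached target in 6 moves.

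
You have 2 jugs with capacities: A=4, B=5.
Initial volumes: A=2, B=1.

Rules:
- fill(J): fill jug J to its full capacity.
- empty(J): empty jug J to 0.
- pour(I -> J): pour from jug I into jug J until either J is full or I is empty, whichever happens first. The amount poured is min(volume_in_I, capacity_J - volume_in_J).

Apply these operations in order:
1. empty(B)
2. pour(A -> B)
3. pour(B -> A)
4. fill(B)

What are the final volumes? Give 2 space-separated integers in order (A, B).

Answer: 2 5

Derivation:
Step 1: empty(B) -> (A=2 B=0)
Step 2: pour(A -> B) -> (A=0 B=2)
Step 3: pour(B -> A) -> (A=2 B=0)
Step 4: fill(B) -> (A=2 B=5)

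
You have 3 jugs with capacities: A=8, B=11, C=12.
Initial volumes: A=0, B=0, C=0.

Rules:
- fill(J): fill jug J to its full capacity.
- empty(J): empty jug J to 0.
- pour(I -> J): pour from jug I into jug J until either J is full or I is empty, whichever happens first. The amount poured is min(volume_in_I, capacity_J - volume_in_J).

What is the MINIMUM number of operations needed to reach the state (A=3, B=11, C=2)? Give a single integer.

BFS from (A=0, B=0, C=0). One shortest path:
  1. fill(C) -> (A=0 B=0 C=12)
  2. pour(C -> B) -> (A=0 B=11 C=1)
  3. pour(B -> A) -> (A=8 B=3 C=1)
  4. empty(A) -> (A=0 B=3 C=1)
  5. pour(B -> A) -> (A=3 B=0 C=1)
  6. pour(C -> B) -> (A=3 B=1 C=0)
  7. fill(C) -> (A=3 B=1 C=12)
  8. pour(C -> B) -> (A=3 B=11 C=2)
Reached target in 8 moves.

Answer: 8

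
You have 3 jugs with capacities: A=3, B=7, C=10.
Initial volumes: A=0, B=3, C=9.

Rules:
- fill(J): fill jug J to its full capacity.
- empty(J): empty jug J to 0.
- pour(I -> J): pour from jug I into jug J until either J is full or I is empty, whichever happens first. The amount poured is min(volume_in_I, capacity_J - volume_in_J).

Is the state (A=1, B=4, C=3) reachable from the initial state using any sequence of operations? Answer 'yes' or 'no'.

BFS explored all 244 reachable states.
Reachable set includes: (0,0,0), (0,0,1), (0,0,2), (0,0,3), (0,0,4), (0,0,5), (0,0,6), (0,0,7), (0,0,8), (0,0,9), (0,0,10), (0,1,0) ...
Target (A=1, B=4, C=3) not in reachable set → no.

Answer: no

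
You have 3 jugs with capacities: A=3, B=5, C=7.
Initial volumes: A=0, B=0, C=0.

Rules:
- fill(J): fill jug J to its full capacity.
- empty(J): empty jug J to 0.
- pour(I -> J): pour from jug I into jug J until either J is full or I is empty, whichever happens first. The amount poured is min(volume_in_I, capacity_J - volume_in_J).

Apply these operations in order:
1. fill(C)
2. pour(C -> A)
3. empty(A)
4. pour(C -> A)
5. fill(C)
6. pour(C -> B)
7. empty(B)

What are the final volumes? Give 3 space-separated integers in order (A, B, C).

Answer: 3 0 2

Derivation:
Step 1: fill(C) -> (A=0 B=0 C=7)
Step 2: pour(C -> A) -> (A=3 B=0 C=4)
Step 3: empty(A) -> (A=0 B=0 C=4)
Step 4: pour(C -> A) -> (A=3 B=0 C=1)
Step 5: fill(C) -> (A=3 B=0 C=7)
Step 6: pour(C -> B) -> (A=3 B=5 C=2)
Step 7: empty(B) -> (A=3 B=0 C=2)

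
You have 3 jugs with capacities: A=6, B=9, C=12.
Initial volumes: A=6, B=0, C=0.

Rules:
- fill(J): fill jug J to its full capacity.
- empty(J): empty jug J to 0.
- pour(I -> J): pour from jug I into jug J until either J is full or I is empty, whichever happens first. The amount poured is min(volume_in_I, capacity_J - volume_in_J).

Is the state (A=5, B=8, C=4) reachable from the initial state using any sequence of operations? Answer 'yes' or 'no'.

Answer: no

Derivation:
BFS explored all 54 reachable states.
Reachable set includes: (0,0,0), (0,0,3), (0,0,6), (0,0,9), (0,0,12), (0,3,0), (0,3,3), (0,3,6), (0,3,9), (0,3,12), (0,6,0), (0,6,3) ...
Target (A=5, B=8, C=4) not in reachable set → no.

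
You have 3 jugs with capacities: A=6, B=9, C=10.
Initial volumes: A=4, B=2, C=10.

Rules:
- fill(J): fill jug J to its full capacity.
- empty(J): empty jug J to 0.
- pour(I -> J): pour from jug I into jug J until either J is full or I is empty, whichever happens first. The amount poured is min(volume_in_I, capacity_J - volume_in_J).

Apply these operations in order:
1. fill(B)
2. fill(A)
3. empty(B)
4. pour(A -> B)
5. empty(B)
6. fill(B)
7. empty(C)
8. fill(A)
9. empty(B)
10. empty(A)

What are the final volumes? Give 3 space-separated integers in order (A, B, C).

Step 1: fill(B) -> (A=4 B=9 C=10)
Step 2: fill(A) -> (A=6 B=9 C=10)
Step 3: empty(B) -> (A=6 B=0 C=10)
Step 4: pour(A -> B) -> (A=0 B=6 C=10)
Step 5: empty(B) -> (A=0 B=0 C=10)
Step 6: fill(B) -> (A=0 B=9 C=10)
Step 7: empty(C) -> (A=0 B=9 C=0)
Step 8: fill(A) -> (A=6 B=9 C=0)
Step 9: empty(B) -> (A=6 B=0 C=0)
Step 10: empty(A) -> (A=0 B=0 C=0)

Answer: 0 0 0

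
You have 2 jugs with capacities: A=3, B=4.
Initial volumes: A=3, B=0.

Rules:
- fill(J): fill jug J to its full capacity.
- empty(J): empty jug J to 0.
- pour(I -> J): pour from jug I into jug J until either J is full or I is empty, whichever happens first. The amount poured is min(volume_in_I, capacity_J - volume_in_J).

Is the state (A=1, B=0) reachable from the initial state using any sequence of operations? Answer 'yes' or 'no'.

Answer: yes

Derivation:
BFS from (A=3, B=0):
  1. empty(A) -> (A=0 B=0)
  2. fill(B) -> (A=0 B=4)
  3. pour(B -> A) -> (A=3 B=1)
  4. empty(A) -> (A=0 B=1)
  5. pour(B -> A) -> (A=1 B=0)
Target reached → yes.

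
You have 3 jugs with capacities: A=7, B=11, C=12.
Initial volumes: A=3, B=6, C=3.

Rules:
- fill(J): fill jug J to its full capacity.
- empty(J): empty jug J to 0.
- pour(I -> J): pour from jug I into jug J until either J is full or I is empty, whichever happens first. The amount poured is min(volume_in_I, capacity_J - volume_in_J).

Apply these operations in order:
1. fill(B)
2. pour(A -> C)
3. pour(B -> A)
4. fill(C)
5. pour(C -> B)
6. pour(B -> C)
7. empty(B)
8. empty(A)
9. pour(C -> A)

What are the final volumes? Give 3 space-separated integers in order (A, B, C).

Step 1: fill(B) -> (A=3 B=11 C=3)
Step 2: pour(A -> C) -> (A=0 B=11 C=6)
Step 3: pour(B -> A) -> (A=7 B=4 C=6)
Step 4: fill(C) -> (A=7 B=4 C=12)
Step 5: pour(C -> B) -> (A=7 B=11 C=5)
Step 6: pour(B -> C) -> (A=7 B=4 C=12)
Step 7: empty(B) -> (A=7 B=0 C=12)
Step 8: empty(A) -> (A=0 B=0 C=12)
Step 9: pour(C -> A) -> (A=7 B=0 C=5)

Answer: 7 0 5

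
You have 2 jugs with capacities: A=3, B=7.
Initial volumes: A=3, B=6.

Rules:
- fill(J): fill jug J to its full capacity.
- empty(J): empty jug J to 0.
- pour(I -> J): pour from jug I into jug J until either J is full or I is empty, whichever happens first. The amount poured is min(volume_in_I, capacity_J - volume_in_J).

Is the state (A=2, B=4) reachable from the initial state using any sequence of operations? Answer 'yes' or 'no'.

Answer: no

Derivation:
BFS explored all 20 reachable states.
Reachable set includes: (0,0), (0,1), (0,2), (0,3), (0,4), (0,5), (0,6), (0,7), (1,0), (1,7), (2,0), (2,7) ...
Target (A=2, B=4) not in reachable set → no.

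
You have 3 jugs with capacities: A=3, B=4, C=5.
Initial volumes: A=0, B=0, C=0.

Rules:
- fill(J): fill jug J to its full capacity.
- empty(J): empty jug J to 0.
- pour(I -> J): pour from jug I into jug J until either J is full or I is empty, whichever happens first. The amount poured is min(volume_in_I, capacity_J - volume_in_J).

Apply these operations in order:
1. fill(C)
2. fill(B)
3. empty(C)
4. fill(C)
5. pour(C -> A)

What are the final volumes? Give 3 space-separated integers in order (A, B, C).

Answer: 3 4 2

Derivation:
Step 1: fill(C) -> (A=0 B=0 C=5)
Step 2: fill(B) -> (A=0 B=4 C=5)
Step 3: empty(C) -> (A=0 B=4 C=0)
Step 4: fill(C) -> (A=0 B=4 C=5)
Step 5: pour(C -> A) -> (A=3 B=4 C=2)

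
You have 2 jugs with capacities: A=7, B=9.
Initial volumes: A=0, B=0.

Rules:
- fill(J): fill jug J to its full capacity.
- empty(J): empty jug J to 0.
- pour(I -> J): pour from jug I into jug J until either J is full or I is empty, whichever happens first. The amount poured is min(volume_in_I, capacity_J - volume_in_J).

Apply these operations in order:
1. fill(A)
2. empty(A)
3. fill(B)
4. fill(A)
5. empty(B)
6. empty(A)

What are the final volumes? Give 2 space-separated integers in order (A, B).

Answer: 0 0

Derivation:
Step 1: fill(A) -> (A=7 B=0)
Step 2: empty(A) -> (A=0 B=0)
Step 3: fill(B) -> (A=0 B=9)
Step 4: fill(A) -> (A=7 B=9)
Step 5: empty(B) -> (A=7 B=0)
Step 6: empty(A) -> (A=0 B=0)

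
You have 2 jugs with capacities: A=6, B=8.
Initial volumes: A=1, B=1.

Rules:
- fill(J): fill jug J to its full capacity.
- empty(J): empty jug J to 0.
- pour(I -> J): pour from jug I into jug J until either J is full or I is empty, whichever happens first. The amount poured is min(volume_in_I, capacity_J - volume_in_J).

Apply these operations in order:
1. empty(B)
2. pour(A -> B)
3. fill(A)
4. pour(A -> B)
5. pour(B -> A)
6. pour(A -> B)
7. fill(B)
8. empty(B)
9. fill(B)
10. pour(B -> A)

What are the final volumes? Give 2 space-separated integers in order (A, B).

Step 1: empty(B) -> (A=1 B=0)
Step 2: pour(A -> B) -> (A=0 B=1)
Step 3: fill(A) -> (A=6 B=1)
Step 4: pour(A -> B) -> (A=0 B=7)
Step 5: pour(B -> A) -> (A=6 B=1)
Step 6: pour(A -> B) -> (A=0 B=7)
Step 7: fill(B) -> (A=0 B=8)
Step 8: empty(B) -> (A=0 B=0)
Step 9: fill(B) -> (A=0 B=8)
Step 10: pour(B -> A) -> (A=6 B=2)

Answer: 6 2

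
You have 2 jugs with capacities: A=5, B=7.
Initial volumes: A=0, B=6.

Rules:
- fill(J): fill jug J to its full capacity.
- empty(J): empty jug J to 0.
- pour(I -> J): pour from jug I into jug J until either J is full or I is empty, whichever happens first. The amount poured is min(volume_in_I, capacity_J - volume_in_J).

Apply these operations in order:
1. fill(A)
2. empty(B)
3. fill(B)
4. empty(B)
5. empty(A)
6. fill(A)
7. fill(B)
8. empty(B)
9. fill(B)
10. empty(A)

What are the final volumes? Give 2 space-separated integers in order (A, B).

Step 1: fill(A) -> (A=5 B=6)
Step 2: empty(B) -> (A=5 B=0)
Step 3: fill(B) -> (A=5 B=7)
Step 4: empty(B) -> (A=5 B=0)
Step 5: empty(A) -> (A=0 B=0)
Step 6: fill(A) -> (A=5 B=0)
Step 7: fill(B) -> (A=5 B=7)
Step 8: empty(B) -> (A=5 B=0)
Step 9: fill(B) -> (A=5 B=7)
Step 10: empty(A) -> (A=0 B=7)

Answer: 0 7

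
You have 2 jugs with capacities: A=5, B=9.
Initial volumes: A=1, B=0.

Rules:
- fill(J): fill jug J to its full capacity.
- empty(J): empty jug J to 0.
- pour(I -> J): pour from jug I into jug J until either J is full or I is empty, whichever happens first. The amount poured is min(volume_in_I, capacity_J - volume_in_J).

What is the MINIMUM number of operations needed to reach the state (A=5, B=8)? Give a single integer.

Answer: 7

Derivation:
BFS from (A=1, B=0). One shortest path:
  1. empty(A) -> (A=0 B=0)
  2. fill(B) -> (A=0 B=9)
  3. pour(B -> A) -> (A=5 B=4)
  4. empty(A) -> (A=0 B=4)
  5. pour(B -> A) -> (A=4 B=0)
  6. fill(B) -> (A=4 B=9)
  7. pour(B -> A) -> (A=5 B=8)
Reached target in 7 moves.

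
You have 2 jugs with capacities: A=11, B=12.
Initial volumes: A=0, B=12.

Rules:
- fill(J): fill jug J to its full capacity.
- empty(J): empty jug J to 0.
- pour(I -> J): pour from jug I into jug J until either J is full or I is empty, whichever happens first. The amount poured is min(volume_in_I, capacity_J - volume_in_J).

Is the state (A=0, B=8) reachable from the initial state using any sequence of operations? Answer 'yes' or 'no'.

Answer: yes

Derivation:
BFS from (A=0, B=12):
  1. fill(A) -> (A=11 B=12)
  2. empty(B) -> (A=11 B=0)
  3. pour(A -> B) -> (A=0 B=11)
  4. fill(A) -> (A=11 B=11)
  5. pour(A -> B) -> (A=10 B=12)
  6. empty(B) -> (A=10 B=0)
  7. pour(A -> B) -> (A=0 B=10)
  8. fill(A) -> (A=11 B=10)
  9. pour(A -> B) -> (A=9 B=12)
  10. empty(B) -> (A=9 B=0)
  11. pour(A -> B) -> (A=0 B=9)
  12. fill(A) -> (A=11 B=9)
  13. pour(A -> B) -> (A=8 B=12)
  14. empty(B) -> (A=8 B=0)
  15. pour(A -> B) -> (A=0 B=8)
Target reached → yes.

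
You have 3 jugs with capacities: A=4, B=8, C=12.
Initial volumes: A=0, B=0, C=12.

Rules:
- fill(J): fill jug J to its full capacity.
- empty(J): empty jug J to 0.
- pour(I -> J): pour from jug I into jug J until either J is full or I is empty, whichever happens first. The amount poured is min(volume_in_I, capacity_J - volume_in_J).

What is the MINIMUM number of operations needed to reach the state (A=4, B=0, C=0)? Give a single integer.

Answer: 2

Derivation:
BFS from (A=0, B=0, C=12). One shortest path:
  1. fill(A) -> (A=4 B=0 C=12)
  2. empty(C) -> (A=4 B=0 C=0)
Reached target in 2 moves.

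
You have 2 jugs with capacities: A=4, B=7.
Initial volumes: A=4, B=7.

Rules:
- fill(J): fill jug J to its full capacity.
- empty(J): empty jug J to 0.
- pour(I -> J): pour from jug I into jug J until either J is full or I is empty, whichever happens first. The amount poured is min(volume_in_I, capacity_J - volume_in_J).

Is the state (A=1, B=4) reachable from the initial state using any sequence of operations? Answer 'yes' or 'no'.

BFS explored all 22 reachable states.
Reachable set includes: (0,0), (0,1), (0,2), (0,3), (0,4), (0,5), (0,6), (0,7), (1,0), (1,7), (2,0), (2,7) ...
Target (A=1, B=4) not in reachable set → no.

Answer: no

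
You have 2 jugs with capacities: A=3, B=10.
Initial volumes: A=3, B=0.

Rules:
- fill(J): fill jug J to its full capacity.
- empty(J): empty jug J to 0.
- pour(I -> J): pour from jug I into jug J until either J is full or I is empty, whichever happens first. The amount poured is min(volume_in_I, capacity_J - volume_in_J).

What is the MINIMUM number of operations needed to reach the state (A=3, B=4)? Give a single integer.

BFS from (A=3, B=0). One shortest path:
  1. empty(A) -> (A=0 B=0)
  2. fill(B) -> (A=0 B=10)
  3. pour(B -> A) -> (A=3 B=7)
  4. empty(A) -> (A=0 B=7)
  5. pour(B -> A) -> (A=3 B=4)
Reached target in 5 moves.

Answer: 5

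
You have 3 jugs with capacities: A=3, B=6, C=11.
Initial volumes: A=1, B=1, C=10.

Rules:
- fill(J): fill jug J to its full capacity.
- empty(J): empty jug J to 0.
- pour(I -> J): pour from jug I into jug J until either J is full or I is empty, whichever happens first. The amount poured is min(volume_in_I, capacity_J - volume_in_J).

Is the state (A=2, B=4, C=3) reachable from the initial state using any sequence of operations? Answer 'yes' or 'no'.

BFS explored all 237 reachable states.
Reachable set includes: (0,0,0), (0,0,1), (0,0,2), (0,0,3), (0,0,4), (0,0,5), (0,0,6), (0,0,7), (0,0,8), (0,0,9), (0,0,10), (0,0,11) ...
Target (A=2, B=4, C=3) not in reachable set → no.

Answer: no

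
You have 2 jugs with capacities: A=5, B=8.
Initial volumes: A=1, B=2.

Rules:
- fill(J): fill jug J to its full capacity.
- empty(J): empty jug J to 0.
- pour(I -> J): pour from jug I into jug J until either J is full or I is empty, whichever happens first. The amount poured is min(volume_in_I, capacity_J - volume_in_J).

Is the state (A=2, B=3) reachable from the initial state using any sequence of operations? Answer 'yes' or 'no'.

BFS explored all 27 reachable states.
Reachable set includes: (0,0), (0,1), (0,2), (0,3), (0,4), (0,5), (0,6), (0,7), (0,8), (1,0), (1,2), (1,8) ...
Target (A=2, B=3) not in reachable set → no.

Answer: no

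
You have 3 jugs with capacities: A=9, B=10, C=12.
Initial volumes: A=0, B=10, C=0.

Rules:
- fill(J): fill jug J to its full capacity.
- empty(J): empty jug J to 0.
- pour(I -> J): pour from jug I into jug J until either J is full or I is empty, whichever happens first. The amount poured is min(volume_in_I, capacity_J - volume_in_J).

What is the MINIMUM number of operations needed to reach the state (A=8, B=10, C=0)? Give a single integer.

Answer: 5

Derivation:
BFS from (A=0, B=10, C=0). One shortest path:
  1. fill(A) -> (A=9 B=10 C=0)
  2. empty(B) -> (A=9 B=0 C=0)
  3. pour(A -> B) -> (A=0 B=9 C=0)
  4. fill(A) -> (A=9 B=9 C=0)
  5. pour(A -> B) -> (A=8 B=10 C=0)
Reached target in 5 moves.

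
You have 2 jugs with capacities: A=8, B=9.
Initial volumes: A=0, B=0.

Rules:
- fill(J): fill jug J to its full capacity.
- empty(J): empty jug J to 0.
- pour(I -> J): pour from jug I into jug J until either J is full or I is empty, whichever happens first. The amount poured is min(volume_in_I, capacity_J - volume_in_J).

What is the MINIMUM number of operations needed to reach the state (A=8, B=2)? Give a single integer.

Answer: 6

Derivation:
BFS from (A=0, B=0). One shortest path:
  1. fill(B) -> (A=0 B=9)
  2. pour(B -> A) -> (A=8 B=1)
  3. empty(A) -> (A=0 B=1)
  4. pour(B -> A) -> (A=1 B=0)
  5. fill(B) -> (A=1 B=9)
  6. pour(B -> A) -> (A=8 B=2)
Reached target in 6 moves.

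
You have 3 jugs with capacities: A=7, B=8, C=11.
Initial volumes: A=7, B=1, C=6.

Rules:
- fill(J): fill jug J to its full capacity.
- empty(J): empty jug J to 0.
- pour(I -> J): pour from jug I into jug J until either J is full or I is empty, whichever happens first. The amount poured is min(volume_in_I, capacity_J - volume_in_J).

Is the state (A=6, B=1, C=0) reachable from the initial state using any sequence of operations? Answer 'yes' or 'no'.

Answer: yes

Derivation:
BFS from (A=7, B=1, C=6):
  1. empty(A) -> (A=0 B=1 C=6)
  2. pour(C -> A) -> (A=6 B=1 C=0)
Target reached → yes.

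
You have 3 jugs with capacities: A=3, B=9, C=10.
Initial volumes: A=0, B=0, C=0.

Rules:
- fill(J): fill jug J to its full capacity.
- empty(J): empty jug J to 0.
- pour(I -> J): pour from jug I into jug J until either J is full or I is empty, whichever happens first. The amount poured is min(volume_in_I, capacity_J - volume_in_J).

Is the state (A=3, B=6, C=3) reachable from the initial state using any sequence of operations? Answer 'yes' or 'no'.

Answer: yes

Derivation:
BFS from (A=0, B=0, C=0):
  1. fill(A) -> (A=3 B=0 C=0)
  2. fill(B) -> (A=3 B=9 C=0)
  3. pour(A -> C) -> (A=0 B=9 C=3)
  4. pour(B -> A) -> (A=3 B=6 C=3)
Target reached → yes.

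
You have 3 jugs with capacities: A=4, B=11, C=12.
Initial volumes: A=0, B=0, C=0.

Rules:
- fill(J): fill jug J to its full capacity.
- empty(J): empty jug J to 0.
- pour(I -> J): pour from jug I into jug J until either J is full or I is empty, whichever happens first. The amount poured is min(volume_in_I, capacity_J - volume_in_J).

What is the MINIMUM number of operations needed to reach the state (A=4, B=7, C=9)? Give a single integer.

Answer: 7

Derivation:
BFS from (A=0, B=0, C=0). One shortest path:
  1. fill(A) -> (A=4 B=0 C=0)
  2. fill(C) -> (A=4 B=0 C=12)
  3. pour(A -> B) -> (A=0 B=4 C=12)
  4. fill(A) -> (A=4 B=4 C=12)
  5. pour(A -> B) -> (A=0 B=8 C=12)
  6. pour(C -> B) -> (A=0 B=11 C=9)
  7. pour(B -> A) -> (A=4 B=7 C=9)
Reached target in 7 moves.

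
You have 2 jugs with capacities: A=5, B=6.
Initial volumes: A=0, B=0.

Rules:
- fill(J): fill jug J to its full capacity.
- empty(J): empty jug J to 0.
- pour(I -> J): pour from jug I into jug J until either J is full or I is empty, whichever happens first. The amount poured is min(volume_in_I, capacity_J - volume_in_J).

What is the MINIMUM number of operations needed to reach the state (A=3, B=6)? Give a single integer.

BFS from (A=0, B=0). One shortest path:
  1. fill(A) -> (A=5 B=0)
  2. pour(A -> B) -> (A=0 B=5)
  3. fill(A) -> (A=5 B=5)
  4. pour(A -> B) -> (A=4 B=6)
  5. empty(B) -> (A=4 B=0)
  6. pour(A -> B) -> (A=0 B=4)
  7. fill(A) -> (A=5 B=4)
  8. pour(A -> B) -> (A=3 B=6)
Reached target in 8 moves.

Answer: 8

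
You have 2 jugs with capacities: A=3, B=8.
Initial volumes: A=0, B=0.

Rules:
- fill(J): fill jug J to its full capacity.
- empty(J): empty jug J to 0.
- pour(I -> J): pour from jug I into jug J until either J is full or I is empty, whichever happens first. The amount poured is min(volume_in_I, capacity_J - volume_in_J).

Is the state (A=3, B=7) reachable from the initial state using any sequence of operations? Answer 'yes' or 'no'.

BFS from (A=0, B=0):
  1. fill(B) -> (A=0 B=8)
  2. pour(B -> A) -> (A=3 B=5)
  3. empty(A) -> (A=0 B=5)
  4. pour(B -> A) -> (A=3 B=2)
  5. empty(A) -> (A=0 B=2)
  6. pour(B -> A) -> (A=2 B=0)
  7. fill(B) -> (A=2 B=8)
  8. pour(B -> A) -> (A=3 B=7)
Target reached → yes.

Answer: yes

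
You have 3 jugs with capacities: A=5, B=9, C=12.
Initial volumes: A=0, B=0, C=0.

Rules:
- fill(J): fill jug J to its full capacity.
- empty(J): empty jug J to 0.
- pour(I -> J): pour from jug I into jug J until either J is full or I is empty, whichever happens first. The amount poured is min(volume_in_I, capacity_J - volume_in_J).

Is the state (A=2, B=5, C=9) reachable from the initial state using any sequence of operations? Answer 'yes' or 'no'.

BFS explored all 428 reachable states.
Reachable set includes: (0,0,0), (0,0,1), (0,0,2), (0,0,3), (0,0,4), (0,0,5), (0,0,6), (0,0,7), (0,0,8), (0,0,9), (0,0,10), (0,0,11) ...
Target (A=2, B=5, C=9) not in reachable set → no.

Answer: no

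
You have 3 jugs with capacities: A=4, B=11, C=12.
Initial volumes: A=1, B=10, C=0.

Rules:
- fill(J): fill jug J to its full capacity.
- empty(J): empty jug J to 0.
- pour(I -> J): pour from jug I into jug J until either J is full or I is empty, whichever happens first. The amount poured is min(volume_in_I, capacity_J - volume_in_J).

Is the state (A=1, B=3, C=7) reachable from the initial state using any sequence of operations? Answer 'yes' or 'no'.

Answer: no

Derivation:
BFS explored all 450 reachable states.
Reachable set includes: (0,0,0), (0,0,1), (0,0,2), (0,0,3), (0,0,4), (0,0,5), (0,0,6), (0,0,7), (0,0,8), (0,0,9), (0,0,10), (0,0,11) ...
Target (A=1, B=3, C=7) not in reachable set → no.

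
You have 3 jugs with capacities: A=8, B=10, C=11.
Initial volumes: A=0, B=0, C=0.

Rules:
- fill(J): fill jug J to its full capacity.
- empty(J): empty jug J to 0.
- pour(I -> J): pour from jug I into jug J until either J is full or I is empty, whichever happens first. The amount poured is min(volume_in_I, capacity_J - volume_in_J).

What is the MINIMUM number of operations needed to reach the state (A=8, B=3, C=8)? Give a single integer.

Answer: 5

Derivation:
BFS from (A=0, B=0, C=0). One shortest path:
  1. fill(C) -> (A=0 B=0 C=11)
  2. pour(C -> A) -> (A=8 B=0 C=3)
  3. pour(C -> B) -> (A=8 B=3 C=0)
  4. pour(A -> C) -> (A=0 B=3 C=8)
  5. fill(A) -> (A=8 B=3 C=8)
Reached target in 5 moves.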